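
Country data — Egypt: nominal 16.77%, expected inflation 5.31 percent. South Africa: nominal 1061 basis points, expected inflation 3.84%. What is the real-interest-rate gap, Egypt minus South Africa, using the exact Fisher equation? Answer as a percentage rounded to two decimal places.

Egypt: (1 + 0.1677)/(1 + 0.0531) − 1 = 10.8822%
South Africa: (1 + 0.1061)/(1 + 0.0384) − 1 = 6.5196%
Differential = 10.8822% − 6.5196% = 4.3625% → 4.36%.

4.36%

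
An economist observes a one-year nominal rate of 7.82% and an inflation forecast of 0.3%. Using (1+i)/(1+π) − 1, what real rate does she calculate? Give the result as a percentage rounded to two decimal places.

7.50%

By the Fisher identity, 1 + r = (1 + i)/(1 + π).
1 + r = 1.07820 / 1.00300 = 1.074975
r = 1.074975 − 1 = 7.4975%, i.e. 7.50%.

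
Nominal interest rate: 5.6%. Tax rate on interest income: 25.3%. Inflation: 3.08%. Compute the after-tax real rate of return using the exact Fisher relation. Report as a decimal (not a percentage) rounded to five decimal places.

After-tax nominal return = 5.6% × (1 − 0.253) = 4.1832%.
1 + r = 1.041832 / 1.03080 = 1.010702
After-tax real rate = 1.010702 − 1 → 0.01070.

0.01070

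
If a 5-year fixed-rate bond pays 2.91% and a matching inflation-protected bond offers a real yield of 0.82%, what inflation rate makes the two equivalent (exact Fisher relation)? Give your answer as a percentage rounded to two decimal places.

2.07%

(1 + π) = (1 + i)/(1 + r) = 1.02910 / 1.00820 = 1.020730
Break-even inflation = 1.020730 − 1 → 2.07%.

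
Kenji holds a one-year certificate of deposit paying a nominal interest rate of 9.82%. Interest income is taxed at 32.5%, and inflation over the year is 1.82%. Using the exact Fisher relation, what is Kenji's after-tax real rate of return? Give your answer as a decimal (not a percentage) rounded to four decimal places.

After-tax nominal return = 9.82% × (1 − 0.325) = 6.6285%.
1 + r = 1.066285 / 1.01820 = 1.047225
After-tax real rate = 1.047225 − 1 → 0.0472.

0.0472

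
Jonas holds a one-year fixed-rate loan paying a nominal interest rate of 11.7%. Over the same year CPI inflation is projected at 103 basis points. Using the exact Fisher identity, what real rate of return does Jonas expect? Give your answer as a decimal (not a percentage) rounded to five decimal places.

By the Fisher identity, 1 + r = (1 + i)/(1 + π).
1 + r = 1.11700 / 1.01030 = 1.105612
r = 1.105612 − 1 = 10.5612%, i.e. 0.10561.

0.10561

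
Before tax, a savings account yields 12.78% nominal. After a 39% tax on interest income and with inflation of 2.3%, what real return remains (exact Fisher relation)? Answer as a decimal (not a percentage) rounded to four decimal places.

After-tax nominal return = 12.78% × (1 − 0.39) = 7.7958%.
1 + r = 1.077958 / 1.02300 = 1.053722
After-tax real rate = 1.053722 − 1 → 0.0537.

0.0537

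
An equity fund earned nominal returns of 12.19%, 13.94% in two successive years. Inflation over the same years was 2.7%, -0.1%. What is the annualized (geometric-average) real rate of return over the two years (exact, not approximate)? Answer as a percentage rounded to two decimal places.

11.62%

Nominal growth factor = 1.1219 × 1.1394 = 1.27829286
Price-level growth factor = 1.0270 × 0.9990 = 1.02597300
Real growth factor = 1.27829286 / 1.02597300 = 1.24593226
Annualized real rate = 1.24593226^(1/2) − 1 = 11.6213% → 11.62%.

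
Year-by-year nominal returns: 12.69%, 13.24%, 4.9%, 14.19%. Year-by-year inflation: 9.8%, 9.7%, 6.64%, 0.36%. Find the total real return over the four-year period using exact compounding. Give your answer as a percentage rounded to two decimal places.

Compound the nominal returns: 1.1269 × 1.1324 × 1.0490 × 1.1419 = 1.528582.
Compound inflation: 1.0980 × 1.0970 × 1.0664 × 1.0036 = 1.289109.
Deflate: 1.528582 / 1.289109 = 1.185766.
Total real return = 1.185766 − 1 → 18.58%.

18.58%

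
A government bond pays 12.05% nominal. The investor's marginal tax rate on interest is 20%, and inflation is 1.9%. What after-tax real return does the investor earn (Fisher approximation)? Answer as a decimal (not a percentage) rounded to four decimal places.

0.0774

After-tax nominal return = 12.05% × (1 − 0.2) = 9.6400%.
r ≈ 9.6400% − 1.9% → 0.0774.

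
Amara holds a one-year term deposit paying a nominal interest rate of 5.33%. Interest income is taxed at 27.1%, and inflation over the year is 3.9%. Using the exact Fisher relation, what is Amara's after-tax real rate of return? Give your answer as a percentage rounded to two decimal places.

-0.01%

After-tax nominal return = 5.33% × (1 − 0.271) = 3.88557%.
1 + r = 1.0388557 / 1.03900 = 0.999861
After-tax real rate = 0.999861 − 1 → -0.01%.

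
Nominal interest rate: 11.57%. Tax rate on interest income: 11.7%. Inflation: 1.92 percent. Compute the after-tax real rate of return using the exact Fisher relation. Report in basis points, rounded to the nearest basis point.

After-tax nominal return = 11.57% × (1 − 0.117) = 10.21631%.
1 + r = 1.1021631 / 1.01920 = 1.081400
After-tax real rate = 1.081400 − 1 → 814 basis points.

814 basis points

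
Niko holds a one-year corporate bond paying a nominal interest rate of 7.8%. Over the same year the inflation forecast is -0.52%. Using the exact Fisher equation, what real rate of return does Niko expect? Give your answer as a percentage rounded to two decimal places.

8.36%

1 + r = 1.07800 / 0.99480 = 1.083635
r = 1.083635 − 1 = 8.3635%, i.e. 8.36%.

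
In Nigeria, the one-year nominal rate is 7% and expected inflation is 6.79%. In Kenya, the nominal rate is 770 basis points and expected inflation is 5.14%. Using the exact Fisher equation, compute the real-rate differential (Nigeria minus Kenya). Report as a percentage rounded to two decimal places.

Nigeria: (1 + 0.0700)/(1 + 0.0679) − 1 = 0.1966%
Kenya: (1 + 0.0770)/(1 + 0.0514) − 1 = 2.4348%
Differential = 0.1966% − 2.4348% = -2.2382% → -2.24%.

-2.24%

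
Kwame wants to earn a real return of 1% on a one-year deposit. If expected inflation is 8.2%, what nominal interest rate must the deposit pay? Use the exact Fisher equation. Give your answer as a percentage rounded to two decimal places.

(1 + i) = (1 + r)(1 + π) = 1.01000 × 1.08200 = 1.09282
i = 1.09282 − 1, so the required nominal rate is 9.28%.

9.28%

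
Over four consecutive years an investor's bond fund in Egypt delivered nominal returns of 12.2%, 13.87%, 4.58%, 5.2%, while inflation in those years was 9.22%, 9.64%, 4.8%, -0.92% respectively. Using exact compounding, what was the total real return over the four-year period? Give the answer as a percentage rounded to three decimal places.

13.044%

Nominal growth factor = 1.1220 × 1.1387 × 1.0458 × 1.0520 = 1.405616
Price-level growth factor = 1.0922 × 1.0964 × 1.0480 × 0.9908 = 1.243422
Real growth factor = 1.405616 / 1.243422 = 1.130441
Total real return = 1.130441 − 1 → 13.044%.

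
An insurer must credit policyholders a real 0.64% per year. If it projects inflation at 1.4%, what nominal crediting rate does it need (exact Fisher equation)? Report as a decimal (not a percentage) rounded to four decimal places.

(1 + i) = (1 + r)(1 + π) = 1.00640 × 1.01400 = 1.0204896
i = 1.0204896 − 1, so the required nominal rate is 0.0205.

0.0205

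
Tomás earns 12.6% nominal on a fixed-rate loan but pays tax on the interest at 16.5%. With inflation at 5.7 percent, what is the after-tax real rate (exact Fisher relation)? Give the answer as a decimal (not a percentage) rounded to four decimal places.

0.0456

After-tax nominal return = 12.6% × (1 − 0.165) = 10.5210%.
1 + r = 1.10521 / 1.05700 = 1.045610
After-tax real rate = 1.045610 − 1 → 0.0456.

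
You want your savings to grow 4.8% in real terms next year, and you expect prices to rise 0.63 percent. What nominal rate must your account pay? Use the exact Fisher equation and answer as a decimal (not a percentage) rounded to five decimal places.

0.05460

(1 + i) = (1 + r)(1 + π) = 1.04800 × 1.00630 = 1.0546024
i = 1.0546024 − 1, so the required nominal rate is 0.05460.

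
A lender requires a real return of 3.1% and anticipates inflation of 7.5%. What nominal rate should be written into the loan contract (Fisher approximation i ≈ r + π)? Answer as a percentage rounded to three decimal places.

10.600%

i ≈ r + π = 3.1% + 7.5% = 10.600%.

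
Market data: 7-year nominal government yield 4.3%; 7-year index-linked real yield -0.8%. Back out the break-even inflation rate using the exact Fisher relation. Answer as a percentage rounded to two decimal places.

(1 + π) = (1 + i)/(1 + r) = 1.04300 / 0.99200 = 1.051411
Break-even inflation = 1.051411 − 1 → 5.14%.

5.14%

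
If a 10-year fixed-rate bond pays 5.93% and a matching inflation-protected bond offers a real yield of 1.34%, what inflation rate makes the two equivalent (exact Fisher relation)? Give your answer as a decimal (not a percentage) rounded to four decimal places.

(1 + π) = (1 + i)/(1 + r) = 1.05930 / 1.01340 = 1.045293
Break-even inflation = 1.045293 − 1 → 0.0453.

0.0453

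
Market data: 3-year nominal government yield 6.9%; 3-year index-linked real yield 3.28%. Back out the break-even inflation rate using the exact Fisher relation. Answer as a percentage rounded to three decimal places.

3.505%

(1 + π) = (1 + i)/(1 + r) = 1.06900 / 1.03280 = 1.035050
Break-even inflation = 1.035050 − 1 → 3.505%.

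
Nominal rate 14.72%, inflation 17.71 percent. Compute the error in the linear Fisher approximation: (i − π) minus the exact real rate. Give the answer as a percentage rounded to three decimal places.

-0.450%

Approximate: r ≈ 14.720% − 17.710% = -2.9900%
Exact: (1 + 0.1472)/(1 + 0.1771) − 1 = -2.5401%
Error = -2.9900% − (-2.5401%) = -0.4499% → -0.450%.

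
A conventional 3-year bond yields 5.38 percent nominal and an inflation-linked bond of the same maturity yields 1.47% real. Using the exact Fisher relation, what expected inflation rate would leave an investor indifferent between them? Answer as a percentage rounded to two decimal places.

3.85%

(1 + π) = (1 + i)/(1 + r) = 1.05380 / 1.01470 = 1.038534
Break-even inflation = 1.038534 − 1 → 3.85%.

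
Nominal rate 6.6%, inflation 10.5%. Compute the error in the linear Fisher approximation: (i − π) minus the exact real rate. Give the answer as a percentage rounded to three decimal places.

-0.371%

Approximate: r ≈ 6.600% − 10.500% = -3.9000%
Exact: (1 + 0.0660)/(1 + 0.1050) − 1 = -3.5294%
Error = -3.9000% − (-3.5294%) = -0.3706% → -0.371%.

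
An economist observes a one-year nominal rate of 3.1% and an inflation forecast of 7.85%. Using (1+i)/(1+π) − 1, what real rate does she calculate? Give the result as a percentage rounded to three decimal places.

By the Fisher relation, 1 + r = (1 + i)/(1 + π).
1 + r = 1.03100 / 1.07850 = 0.955957
r = 0.955957 − 1 = -4.4043%, i.e. -4.404%.

-4.404%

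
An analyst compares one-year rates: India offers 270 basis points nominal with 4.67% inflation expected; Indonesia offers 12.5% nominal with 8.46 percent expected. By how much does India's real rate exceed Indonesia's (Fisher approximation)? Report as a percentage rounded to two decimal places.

India: 2.7% − 4.67% = -1.970%
Indonesia: 12.5% − 8.46% = 4.040%
Differential = -6.010% → -6.01%.

-6.01%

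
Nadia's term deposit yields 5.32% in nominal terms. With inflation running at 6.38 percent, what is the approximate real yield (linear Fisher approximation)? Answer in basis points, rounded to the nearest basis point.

r ≈ i − π = 5.32% − 6.38% = -106 basis points.

-106 basis points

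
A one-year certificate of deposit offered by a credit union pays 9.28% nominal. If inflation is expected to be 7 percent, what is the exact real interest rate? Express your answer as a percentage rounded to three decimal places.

By the Fisher relation, 1 + r = (1 + i)/(1 + π).
1 + r = 1.09280 / 1.07000 = 1.021308
r = 1.021308 − 1 = 2.1308%, i.e. 2.131%.

2.131%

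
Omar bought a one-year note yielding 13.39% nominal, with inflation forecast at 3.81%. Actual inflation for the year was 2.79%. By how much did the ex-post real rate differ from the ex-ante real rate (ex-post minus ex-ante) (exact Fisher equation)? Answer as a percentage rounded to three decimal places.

Ex-ante: (1 + 0.1339)/(1 + 0.0381) − 1 = 9.2284%
Ex-post: (1 + 0.1339)/(1 + 0.0279) − 1 = 10.3123%
Difference (ex-post − ex-ante) = 1.0839% → 1.084%.

1.084%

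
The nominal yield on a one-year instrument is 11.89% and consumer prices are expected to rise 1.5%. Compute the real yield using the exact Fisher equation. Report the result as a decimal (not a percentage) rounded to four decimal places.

0.1024

1 + r = 1.11890 / 1.01500 = 1.102365
r = 1.102365 − 1 = 10.2365%, i.e. 0.1024.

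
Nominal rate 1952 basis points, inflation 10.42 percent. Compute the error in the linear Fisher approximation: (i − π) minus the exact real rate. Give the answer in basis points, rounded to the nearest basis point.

Approximate: r ≈ 19.520% − 10.420% = 9.1000%
Exact: (1 + 0.1952)/(1 + 0.1042) − 1 = 8.2413%
Error = 9.1000% − 8.2413% = 0.8587% → 86 basis points.

86 basis points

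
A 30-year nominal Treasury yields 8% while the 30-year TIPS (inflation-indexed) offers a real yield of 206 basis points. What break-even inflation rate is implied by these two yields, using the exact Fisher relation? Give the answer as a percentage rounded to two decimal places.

5.82%

(1 + π) = (1 + i)/(1 + r) = 1.08000 / 1.02060 = 1.058201
Break-even inflation = 1.058201 − 1 → 5.82%.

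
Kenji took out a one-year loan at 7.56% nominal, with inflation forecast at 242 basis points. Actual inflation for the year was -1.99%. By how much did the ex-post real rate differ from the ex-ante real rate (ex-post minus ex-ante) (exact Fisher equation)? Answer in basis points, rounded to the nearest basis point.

Ex-ante: (1 + 0.0756)/(1 + 0.0242) − 1 = 5.0186%
Ex-post: (1 + 0.0756)/(1 − 0.0199) − 1 = 9.7439%
Difference (ex-post − ex-ante) = 4.7254% → 473 basis points.

473 basis points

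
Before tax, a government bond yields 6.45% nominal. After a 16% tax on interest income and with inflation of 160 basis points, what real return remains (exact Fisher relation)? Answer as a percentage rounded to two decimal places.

3.76%

After-tax nominal return = 6.45% × (1 − 0.16) = 5.4180%.
1 + r = 1.05418 / 1.01600 = 1.037579
After-tax real rate = 1.037579 − 1 → 3.76%.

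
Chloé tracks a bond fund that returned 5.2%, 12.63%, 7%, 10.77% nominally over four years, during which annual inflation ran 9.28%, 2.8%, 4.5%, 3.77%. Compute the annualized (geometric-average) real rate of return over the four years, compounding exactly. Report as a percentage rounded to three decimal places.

3.619%

Compound the nominal returns: 1.0520 × 1.1263 × 1.0700 × 1.1077 = 1.40435129.
Compound inflation: 1.0928 × 1.0280 × 1.0450 × 1.0377 = 1.21820929.
Deflate: 1.40435129 / 1.21820929 = 1.15279969.
Annualized real rate = 1.15279969^(1/4) − 1 = 3.6188% → 3.619%.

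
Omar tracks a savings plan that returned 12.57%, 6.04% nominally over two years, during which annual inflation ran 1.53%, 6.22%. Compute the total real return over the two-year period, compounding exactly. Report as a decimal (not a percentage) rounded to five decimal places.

0.10686

Compound the nominal returns: 1.1257 × 1.0604 = 1.193692.
Compound inflation: 1.0153 × 1.0622 = 1.078452.
Deflate: 1.193692 / 1.078452 = 1.106857.
Total real return = 1.106857 − 1 → 0.10686.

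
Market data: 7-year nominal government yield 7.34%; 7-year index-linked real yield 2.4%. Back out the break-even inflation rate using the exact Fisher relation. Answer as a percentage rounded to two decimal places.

(1 + π) = (1 + i)/(1 + r) = 1.07340 / 1.02400 = 1.048242
Break-even inflation = 1.048242 − 1 → 4.82%.

4.82%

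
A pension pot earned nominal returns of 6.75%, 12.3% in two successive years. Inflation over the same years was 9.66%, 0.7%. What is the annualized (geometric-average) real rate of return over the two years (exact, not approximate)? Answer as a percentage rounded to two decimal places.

4.19%

Nominal growth factor = 1.0675 × 1.1230 = 1.19880250
Price-level growth factor = 1.0966 × 1.0070 = 1.10427620
Real growth factor = 1.19880250 / 1.10427620 = 1.08560023
Annualized real rate = 1.08560023^(1/2) − 1 = 4.1921% → 4.19%.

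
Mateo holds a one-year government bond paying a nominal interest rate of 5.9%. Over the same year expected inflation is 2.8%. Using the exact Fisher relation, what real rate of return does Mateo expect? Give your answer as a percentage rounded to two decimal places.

By the Fisher relation, 1 + r = (1 + i)/(1 + π).
1 + r = 1.05900 / 1.02800 = 1.030156
r = 1.030156 − 1 = 3.0156%, i.e. 3.02%.

3.02%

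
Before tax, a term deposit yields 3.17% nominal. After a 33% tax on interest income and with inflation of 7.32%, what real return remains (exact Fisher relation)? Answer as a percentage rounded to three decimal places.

After-tax nominal return = 3.17% × (1 − 0.33) = 2.1239%.
1 + r = 1.021239 / 1.07320 = 0.951583
After-tax real rate = 0.951583 − 1 → -4.842%.

-4.842%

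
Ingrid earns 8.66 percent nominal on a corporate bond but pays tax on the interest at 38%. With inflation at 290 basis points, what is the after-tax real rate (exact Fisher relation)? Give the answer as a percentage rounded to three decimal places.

2.400%

After-tax nominal return = 8.66% × (1 − 0.38) = 5.3692%.
1 + r = 1.053692 / 1.02900 = 1.023996
After-tax real rate = 1.023996 − 1 → 2.400%.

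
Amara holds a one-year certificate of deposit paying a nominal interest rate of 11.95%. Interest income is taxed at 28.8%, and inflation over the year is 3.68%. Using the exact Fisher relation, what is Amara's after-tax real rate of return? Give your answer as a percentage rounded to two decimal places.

After-tax nominal return = 11.95% × (1 − 0.288) = 8.5084%.
1 + r = 1.085084 / 1.03680 = 1.046570
After-tax real rate = 1.046570 − 1 → 4.66%.

4.66%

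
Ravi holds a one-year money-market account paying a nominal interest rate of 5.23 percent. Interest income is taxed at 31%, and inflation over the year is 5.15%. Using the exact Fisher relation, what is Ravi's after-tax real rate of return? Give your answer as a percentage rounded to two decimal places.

-1.47%

After-tax nominal return = 5.23% × (1 − 0.31) = 3.6087%.
1 + r = 1.036087 / 1.05150 = 0.985342
After-tax real rate = 0.985342 − 1 → -1.47%.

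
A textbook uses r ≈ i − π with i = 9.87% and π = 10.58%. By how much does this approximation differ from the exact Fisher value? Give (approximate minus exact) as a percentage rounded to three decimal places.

Approximate: r ≈ 9.870% − 10.580% = -0.7100%
Exact: (1 + 0.0987)/(1 + 0.1058) − 1 = -0.6421%
Error = -0.7100% − (-0.6421%) = -0.0679% → -0.068%.

-0.068%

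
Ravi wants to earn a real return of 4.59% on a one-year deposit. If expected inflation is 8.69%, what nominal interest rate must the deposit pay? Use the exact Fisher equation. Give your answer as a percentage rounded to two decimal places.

13.68%

(1 + i) = (1 + r)(1 + π) = 1.04590 × 1.08690 = 1.13678871
i = 1.13678871 − 1, so the required nominal rate is 13.68%.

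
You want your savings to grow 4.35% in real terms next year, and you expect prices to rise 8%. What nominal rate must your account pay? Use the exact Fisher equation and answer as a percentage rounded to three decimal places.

(1 + i) = (1 + r)(1 + π) = 1.04350 × 1.08000 = 1.12698
i = 1.12698 − 1, so the required nominal rate is 12.698%.

12.698%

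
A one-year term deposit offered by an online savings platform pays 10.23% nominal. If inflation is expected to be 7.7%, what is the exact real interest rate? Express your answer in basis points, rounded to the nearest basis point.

1 + r = 1.10230 / 1.07700 = 1.023491
r = 1.023491 − 1 = 2.3491%, i.e. 235 basis points.

235 basis points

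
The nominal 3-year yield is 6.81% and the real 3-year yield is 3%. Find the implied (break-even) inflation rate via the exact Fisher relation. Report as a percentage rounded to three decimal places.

(1 + π) = (1 + i)/(1 + r) = 1.06810 / 1.03000 = 1.036990
Break-even inflation = 1.036990 − 1 → 3.699%.

3.699%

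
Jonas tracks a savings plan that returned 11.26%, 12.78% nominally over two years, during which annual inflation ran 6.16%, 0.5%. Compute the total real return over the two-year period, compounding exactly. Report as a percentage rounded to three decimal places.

Compound the nominal returns: 1.1126 × 1.1278 = 1.254790.
Compound inflation: 1.0616 × 1.0050 = 1.066908.
Deflate: 1.254790 / 1.066908 = 1.176100.
Total real return = 1.176100 − 1 → 17.610%.

17.610%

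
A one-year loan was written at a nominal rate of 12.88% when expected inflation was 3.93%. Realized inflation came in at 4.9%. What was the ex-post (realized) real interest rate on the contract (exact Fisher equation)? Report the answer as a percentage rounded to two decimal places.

7.61%

Ex-post: (1 + 0.1288)/(1 + 0.0490) − 1 = 7.6072%
So the realized real rate is 7.61%.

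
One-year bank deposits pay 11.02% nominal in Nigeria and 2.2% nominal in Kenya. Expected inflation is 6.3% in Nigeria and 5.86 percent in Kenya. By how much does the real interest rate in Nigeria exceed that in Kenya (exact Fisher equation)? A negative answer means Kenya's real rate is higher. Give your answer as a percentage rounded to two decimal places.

7.90%

Nigeria: (1 + 0.1102)/(1 + 0.0630) − 1 = 4.4403%
Kenya: (1 + 0.0220)/(1 + 0.0586) − 1 = -3.4574%
Differential = 4.4403% − (-3.4574%) = 7.8977% → 7.90%.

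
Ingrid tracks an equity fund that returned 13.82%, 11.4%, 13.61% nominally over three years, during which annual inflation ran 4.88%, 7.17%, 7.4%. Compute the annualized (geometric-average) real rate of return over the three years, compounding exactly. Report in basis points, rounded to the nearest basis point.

607 basis points

Compound the nominal returns: 1.1382 × 1.1140 × 1.1361 = 1.44052345.
Compound inflation: 1.0488 × 1.0717 × 1.0740 = 1.20717488.
Deflate: 1.44052345 / 1.20717488 = 1.19330138.
Annualized real rate = 1.19330138^(1/3) − 1 = 6.0678% → 607 basis points.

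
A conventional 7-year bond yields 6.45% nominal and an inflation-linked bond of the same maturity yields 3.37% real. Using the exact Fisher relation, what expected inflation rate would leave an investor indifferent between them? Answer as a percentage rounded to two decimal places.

2.98%

(1 + π) = (1 + i)/(1 + r) = 1.06450 / 1.03370 = 1.029796
Break-even inflation = 1.029796 − 1 → 2.98%.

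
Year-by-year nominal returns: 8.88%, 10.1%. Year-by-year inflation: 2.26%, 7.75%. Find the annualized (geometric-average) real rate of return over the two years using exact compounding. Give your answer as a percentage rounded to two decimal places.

4.31%

Nominal growth factor = 1.0888 × 1.1010 = 1.19876880
Price-level growth factor = 1.0226 × 1.0775 = 1.10185150
Real growth factor = 1.19876880 / 1.10185150 = 1.08795859
Annualized real rate = 1.08795859^(1/2) − 1 = 4.3053% → 4.31%.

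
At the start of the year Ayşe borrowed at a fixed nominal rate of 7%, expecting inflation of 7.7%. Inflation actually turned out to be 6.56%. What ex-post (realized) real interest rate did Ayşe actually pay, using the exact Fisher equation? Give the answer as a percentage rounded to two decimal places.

0.41%

Ex-post: (1 + 0.0700)/(1 + 0.0656) − 1 = 0.4129%
So the realized real rate is 0.41%.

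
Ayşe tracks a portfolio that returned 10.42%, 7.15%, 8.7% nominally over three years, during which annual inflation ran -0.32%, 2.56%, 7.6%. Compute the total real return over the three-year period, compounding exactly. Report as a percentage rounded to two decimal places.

16.92%

Compound the nominal returns: 1.1042 × 1.0715 × 1.0870 = 1.286084.
Compound inflation: 0.9968 × 1.0256 × 1.0760 = 1.100014.
Deflate: 1.286084 / 1.100014 = 1.169152.
Total real return = 1.169152 − 1 → 16.92%.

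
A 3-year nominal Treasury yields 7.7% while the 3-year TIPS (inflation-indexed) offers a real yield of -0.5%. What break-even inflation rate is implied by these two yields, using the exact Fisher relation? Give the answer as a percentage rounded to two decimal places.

8.24%

(1 + π) = (1 + i)/(1 + r) = 1.07700 / 0.99500 = 1.082412
Break-even inflation = 1.082412 − 1 → 8.24%.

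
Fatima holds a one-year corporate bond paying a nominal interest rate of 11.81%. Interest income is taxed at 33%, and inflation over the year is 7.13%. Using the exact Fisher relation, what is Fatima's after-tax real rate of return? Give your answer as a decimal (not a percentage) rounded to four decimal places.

0.0073

After-tax nominal return = 11.81% × (1 − 0.33) = 7.9127%.
1 + r = 1.079127 / 1.07130 = 1.007306
After-tax real rate = 1.007306 − 1 → 0.0073.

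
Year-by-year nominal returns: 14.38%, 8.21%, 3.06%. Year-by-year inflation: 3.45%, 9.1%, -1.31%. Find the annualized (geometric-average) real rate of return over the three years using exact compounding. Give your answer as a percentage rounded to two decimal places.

4.62%

Nominal growth factor = 1.1438 × 1.0821 × 1.0306 = 1.27557978
Price-level growth factor = 1.0345 × 1.0910 × 0.9869 = 1.11385432
Real growth factor = 1.27557978 / 1.11385432 = 1.14519445
Annualized real rate = 1.14519445^(1/3) − 1 = 4.6228% → 4.62%.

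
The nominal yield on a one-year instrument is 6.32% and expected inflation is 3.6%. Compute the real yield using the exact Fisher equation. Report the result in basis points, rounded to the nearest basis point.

263 basis points

1 + r = 1.06320 / 1.03600 = 1.026255
r = 1.026255 − 1 = 2.6255%, i.e. 263 basis points.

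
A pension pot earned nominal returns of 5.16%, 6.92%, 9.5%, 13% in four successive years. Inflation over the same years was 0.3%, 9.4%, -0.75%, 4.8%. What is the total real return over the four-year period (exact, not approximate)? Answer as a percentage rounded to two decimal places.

Nominal growth factor = 1.0516 × 1.0692 × 1.0950 × 1.1300 = 1.391240
Price-level growth factor = 1.0030 × 1.0940 × 0.9925 × 1.0480 = 1.141327
Real growth factor = 1.391240 / 1.141327 = 1.218967
Total real return = 1.218967 − 1 → 21.90%.

21.90%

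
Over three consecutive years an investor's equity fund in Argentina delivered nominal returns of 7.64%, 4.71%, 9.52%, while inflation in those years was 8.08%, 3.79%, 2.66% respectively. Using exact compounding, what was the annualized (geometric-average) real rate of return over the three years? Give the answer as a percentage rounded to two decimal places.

Nominal growth factor = 1.0764 × 1.0471 × 1.0952 = 1.23439821
Price-level growth factor = 1.0808 × 1.0379 × 1.0266 = 1.15160120
Real growth factor = 1.23439821 / 1.15160120 = 1.07189730
Annualized real rate = 1.07189730^(1/3) − 1 = 2.3413% → 2.34%.

2.34%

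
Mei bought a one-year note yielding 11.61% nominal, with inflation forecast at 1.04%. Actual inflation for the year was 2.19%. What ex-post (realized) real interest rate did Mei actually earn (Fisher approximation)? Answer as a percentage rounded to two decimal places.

9.42%

Ex-post: 11.61% − 2.19% = 9.420%
So the realized real rate is 9.42%.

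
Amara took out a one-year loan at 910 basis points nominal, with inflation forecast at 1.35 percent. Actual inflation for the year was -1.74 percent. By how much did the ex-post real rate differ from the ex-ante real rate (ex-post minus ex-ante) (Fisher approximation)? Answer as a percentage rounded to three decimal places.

3.090%

Ex-ante: 9.1% − 1.35% = 7.750%
Ex-post: 9.1% − (-1.74%) = 10.840%
Difference (ex-post − ex-ante) = 3.0900% → 3.090%.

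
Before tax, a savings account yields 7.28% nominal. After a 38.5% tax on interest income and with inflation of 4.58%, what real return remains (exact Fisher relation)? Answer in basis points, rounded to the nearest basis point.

After-tax nominal return = 7.28% × (1 − 0.385) = 4.4772%.
1 + r = 1.044772 / 1.04580 = 0.999017
After-tax real rate = 0.999017 − 1 → -10 basis points.

-10 basis points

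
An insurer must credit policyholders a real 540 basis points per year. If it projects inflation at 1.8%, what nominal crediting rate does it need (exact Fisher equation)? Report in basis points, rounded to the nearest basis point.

730 basis points

(1 + i) = (1 + r)(1 + π) = 1.05400 × 1.01800 = 1.072972
i = 1.072972 − 1, so the required nominal rate is 730 basis points.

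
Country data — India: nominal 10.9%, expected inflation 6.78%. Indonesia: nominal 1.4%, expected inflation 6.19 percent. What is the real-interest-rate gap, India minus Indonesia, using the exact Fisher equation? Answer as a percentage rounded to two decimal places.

India: (1 + 0.1090)/(1 + 0.0678) − 1 = 3.8584%
Indonesia: (1 + 0.0140)/(1 + 0.0619) − 1 = -4.5108%
Differential = 3.8584% − (-4.5108%) = 8.3692% → 8.37%.

8.37%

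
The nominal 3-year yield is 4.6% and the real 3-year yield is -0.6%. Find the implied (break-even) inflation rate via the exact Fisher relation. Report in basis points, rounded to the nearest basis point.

(1 + π) = (1 + i)/(1 + r) = 1.04600 / 0.99400 = 1.052314
Break-even inflation = 1.052314 − 1 → 523 basis points.

523 basis points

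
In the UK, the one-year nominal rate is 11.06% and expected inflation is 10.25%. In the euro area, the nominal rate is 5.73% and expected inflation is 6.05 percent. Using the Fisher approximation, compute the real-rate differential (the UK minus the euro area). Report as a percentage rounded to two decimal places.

The UK: 11.06% − 10.25% = 0.810%
The euro area: 5.73% − 6.05% = -0.320%
Differential = 1.130% → 1.13%.

1.13%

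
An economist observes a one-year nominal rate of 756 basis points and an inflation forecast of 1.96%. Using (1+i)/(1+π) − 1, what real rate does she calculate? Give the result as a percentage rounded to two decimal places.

5.49%

By the Fisher relation, 1 + r = (1 + i)/(1 + π).
1 + r = 1.07560 / 1.01960 = 1.054923
r = 1.054923 − 1 = 5.4923%, i.e. 5.49%.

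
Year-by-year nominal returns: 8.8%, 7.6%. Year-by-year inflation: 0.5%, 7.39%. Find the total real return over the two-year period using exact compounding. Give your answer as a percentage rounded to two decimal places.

8.47%

Nominal growth factor = 1.0880 × 1.0760 = 1.170688
Price-level growth factor = 1.0050 × 1.0739 = 1.079270
Real growth factor = 1.170688 / 1.079270 = 1.084704
Total real return = 1.084704 − 1 → 8.47%.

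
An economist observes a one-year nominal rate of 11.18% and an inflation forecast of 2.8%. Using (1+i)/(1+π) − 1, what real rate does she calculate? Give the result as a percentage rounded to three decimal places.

8.152%

By the Fisher identity, 1 + r = (1 + i)/(1 + π).
1 + r = 1.11180 / 1.02800 = 1.081518
r = 1.081518 − 1 = 8.1518%, i.e. 8.152%.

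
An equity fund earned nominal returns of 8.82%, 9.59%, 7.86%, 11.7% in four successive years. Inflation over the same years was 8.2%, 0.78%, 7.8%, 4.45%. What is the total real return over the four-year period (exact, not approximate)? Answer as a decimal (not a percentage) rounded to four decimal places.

Nominal growth factor = 1.0882 × 1.0959 × 1.0786 × 1.1170 = 1.436790
Price-level growth factor = 1.0820 × 1.0078 × 1.0780 × 1.0445 = 1.227803
Real growth factor = 1.436790 / 1.227803 = 1.170212
Total real return = 1.170212 − 1 → 0.1702.

0.1702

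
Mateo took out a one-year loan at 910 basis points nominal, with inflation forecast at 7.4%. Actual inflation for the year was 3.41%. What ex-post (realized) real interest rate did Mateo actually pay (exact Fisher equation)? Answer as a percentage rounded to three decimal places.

Ex-post: (1 + 0.0910)/(1 + 0.0341) − 1 = 5.5024%
So the realized real rate is 5.502%.

5.502%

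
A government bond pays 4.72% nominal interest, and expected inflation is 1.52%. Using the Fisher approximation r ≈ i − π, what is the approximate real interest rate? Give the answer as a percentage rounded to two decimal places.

3.20%

r ≈ i − π = 4.72% − 1.52% = 3.20%.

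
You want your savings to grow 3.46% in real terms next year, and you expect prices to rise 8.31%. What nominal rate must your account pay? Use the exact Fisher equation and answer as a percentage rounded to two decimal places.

(1 + i) = (1 + r)(1 + π) = 1.03460 × 1.08310 = 1.12057526
i = 1.12057526 − 1, so the required nominal rate is 12.06%.

12.06%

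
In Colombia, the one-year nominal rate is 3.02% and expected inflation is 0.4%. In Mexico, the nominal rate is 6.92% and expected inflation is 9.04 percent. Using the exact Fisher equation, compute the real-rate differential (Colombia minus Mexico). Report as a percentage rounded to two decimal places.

4.55%

Colombia: (1 + 0.0302)/(1 + 0.0040) − 1 = 2.6096%
Mexico: (1 + 0.0692)/(1 + 0.0904) − 1 = -1.9442%
Differential = 2.6096% − (-1.9442%) = 4.5538% → 4.55%.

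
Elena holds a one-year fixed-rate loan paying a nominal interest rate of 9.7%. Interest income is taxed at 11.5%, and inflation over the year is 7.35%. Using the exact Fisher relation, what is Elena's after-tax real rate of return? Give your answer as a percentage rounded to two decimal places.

After-tax nominal return = 9.7% × (1 − 0.115) = 8.5845%.
1 + r = 1.085845 / 1.07350 = 1.011500
After-tax real rate = 1.011500 − 1 → 1.15%.

1.15%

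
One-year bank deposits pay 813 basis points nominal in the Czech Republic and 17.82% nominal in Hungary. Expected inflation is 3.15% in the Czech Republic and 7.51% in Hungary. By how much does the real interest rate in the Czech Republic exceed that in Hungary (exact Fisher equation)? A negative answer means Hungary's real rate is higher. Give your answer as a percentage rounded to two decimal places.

The Czech Republic: (1 + 0.0813)/(1 + 0.0315) − 1 = 4.8279%
Hungary: (1 + 0.1782)/(1 + 0.0751) − 1 = 9.5898%
Differential = 4.8279% − 9.5898% = -4.7619% → -4.76%.

-4.76%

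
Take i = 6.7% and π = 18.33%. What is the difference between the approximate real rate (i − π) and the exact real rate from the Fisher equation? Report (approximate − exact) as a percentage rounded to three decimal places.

-1.802%

Approximate: r ≈ 6.700% − 18.330% = -11.6300%
Exact: (1 + 0.0670)/(1 + 0.1833) − 1 = -9.8284%
Error = -11.6300% − (-9.8284%) = -1.8016% → -1.802%.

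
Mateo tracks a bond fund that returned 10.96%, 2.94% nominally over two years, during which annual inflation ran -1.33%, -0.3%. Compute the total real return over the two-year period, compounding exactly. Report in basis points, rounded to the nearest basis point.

Compound the nominal returns: 1.1096 × 1.0294 = 1.142222.
Compound inflation: 0.9867 × 0.9970 = 0.983740.
Deflate: 1.142222 / 0.983740 = 1.161102.
Total real return = 1.161102 − 1 → 1611 basis points.

1611 basis points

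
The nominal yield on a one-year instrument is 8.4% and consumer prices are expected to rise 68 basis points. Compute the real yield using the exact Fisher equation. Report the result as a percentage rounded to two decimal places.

7.67%

By the Fisher identity, 1 + r = (1 + i)/(1 + π).
1 + r = 1.08400 / 1.00680 = 1.076679
r = 1.076679 − 1 = 7.6679%, i.e. 7.67%.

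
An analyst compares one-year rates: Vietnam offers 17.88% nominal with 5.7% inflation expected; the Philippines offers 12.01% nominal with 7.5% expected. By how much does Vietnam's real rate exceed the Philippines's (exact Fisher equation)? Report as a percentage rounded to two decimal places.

7.33%

Vietnam: (1 + 0.1788)/(1 + 0.0570) − 1 = 11.5232%
The Philippines: (1 + 0.1201)/(1 + 0.0750) − 1 = 4.1953%
Differential = 11.5232% − 4.1953% = 7.3278% → 7.33%.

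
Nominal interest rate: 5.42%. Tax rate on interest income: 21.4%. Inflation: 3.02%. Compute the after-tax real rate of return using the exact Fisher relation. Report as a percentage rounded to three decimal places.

After-tax nominal return = 5.42% × (1 − 0.214) = 4.26012%.
1 + r = 1.0426012 / 1.03020 = 1.012038
After-tax real rate = 1.012038 − 1 → 1.204%.

1.204%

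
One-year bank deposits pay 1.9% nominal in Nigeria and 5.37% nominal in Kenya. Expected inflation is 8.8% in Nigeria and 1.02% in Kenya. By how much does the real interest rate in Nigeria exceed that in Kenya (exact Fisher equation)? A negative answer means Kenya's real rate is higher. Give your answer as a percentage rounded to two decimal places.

-10.65%

Nigeria: (1 + 0.0190)/(1 + 0.0880) − 1 = -6.3419%
Kenya: (1 + 0.0537)/(1 + 0.0102) − 1 = 4.3061%
Differential = -6.3419% − 4.3061% = -10.6480% → -10.65%.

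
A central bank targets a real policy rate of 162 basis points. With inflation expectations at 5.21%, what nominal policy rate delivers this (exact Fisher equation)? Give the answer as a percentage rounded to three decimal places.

(1 + i) = (1 + r)(1 + π) = 1.01620 × 1.05210 = 1.06914402
i = 1.06914402 − 1, so the required nominal rate is 6.914%.

6.914%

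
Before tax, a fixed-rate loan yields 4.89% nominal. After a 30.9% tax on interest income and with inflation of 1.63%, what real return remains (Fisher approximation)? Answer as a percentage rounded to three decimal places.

After-tax nominal return = 4.89% × (1 − 0.309) = 3.37899%.
r ≈ 3.37899% − 1.63% → 1.749%.

1.749%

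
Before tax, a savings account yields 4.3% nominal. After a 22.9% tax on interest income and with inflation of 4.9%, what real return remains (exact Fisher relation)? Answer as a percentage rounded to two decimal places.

After-tax nominal return = 4.3% × (1 − 0.229) = 3.3153%.
1 + r = 1.033153 / 1.04900 = 0.984893
After-tax real rate = 0.984893 − 1 → -1.51%.

-1.51%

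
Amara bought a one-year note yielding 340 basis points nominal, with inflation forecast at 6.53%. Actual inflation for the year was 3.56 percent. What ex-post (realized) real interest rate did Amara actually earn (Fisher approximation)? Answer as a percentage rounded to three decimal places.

-0.160%

Ex-post: 3.4% − 3.56% = -0.160%
So the realized real rate is -0.160%.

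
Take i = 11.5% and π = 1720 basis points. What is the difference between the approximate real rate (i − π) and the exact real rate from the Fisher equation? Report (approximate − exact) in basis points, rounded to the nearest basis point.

Approximate: r ≈ 11.500% − 17.200% = -5.7000%
Exact: (1 + 0.1150)/(1 + 0.1720) − 1 = -4.8635%
Error = -5.7000% − (-4.8635%) = -0.8365% → -84 basis points.

-84 basis points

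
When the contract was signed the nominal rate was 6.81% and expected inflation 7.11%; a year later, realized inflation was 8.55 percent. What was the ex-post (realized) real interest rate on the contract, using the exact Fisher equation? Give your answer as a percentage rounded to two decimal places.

Ex-post: (1 + 0.0681)/(1 + 0.0855) − 1 = -1.6029%
So the realized real rate is -1.60%.

-1.60%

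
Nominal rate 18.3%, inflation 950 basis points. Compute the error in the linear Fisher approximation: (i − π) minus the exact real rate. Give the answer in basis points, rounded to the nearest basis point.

Approximate: r ≈ 18.300% − 9.500% = 8.8000%
Exact: (1 + 0.1830)/(1 + 0.0950) − 1 = 8.0365%
Error = 8.8000% − 8.0365% = 0.7635% → 76 basis points.

76 basis points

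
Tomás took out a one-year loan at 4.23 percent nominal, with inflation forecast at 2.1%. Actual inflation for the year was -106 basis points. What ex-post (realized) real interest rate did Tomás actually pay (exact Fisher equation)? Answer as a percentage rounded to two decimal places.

5.35%

Ex-post: (1 + 0.0423)/(1 − 0.0106) − 1 = 5.3467%
So the realized real rate is 5.35%.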